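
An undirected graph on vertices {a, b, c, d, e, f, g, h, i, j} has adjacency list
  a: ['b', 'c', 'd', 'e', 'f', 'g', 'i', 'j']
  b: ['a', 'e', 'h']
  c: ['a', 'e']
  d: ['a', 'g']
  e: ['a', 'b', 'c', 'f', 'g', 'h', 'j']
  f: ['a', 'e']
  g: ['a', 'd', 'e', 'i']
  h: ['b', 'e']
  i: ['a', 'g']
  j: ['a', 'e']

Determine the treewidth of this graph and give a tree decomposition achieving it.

Treewidth 2.
Bags: B1 = {a, c, e}  B2 = {a, b, e}  B3 = {a, e, g}  B4 = {b, e, h}  B5 = {a, g, i}  B6 = {a, d, g}  B7 = {a, e, f}  B8 = {a, e, j}
Tree: B1–B2, B2–B3, B2–B4, B3–B5, B5–B6, B3–B7, B1–B8

The largest bag has 3 vertices, giving width 2; this decomposition certifies tw(G) ≤ 2. For the lower bound, the 3 vertices {b, e, h} are pairwise adjacent, and any tree decomposition puts a clique entirely inside one bag — forcing width ≥ 2. Hence tw(G) = 2 exactly.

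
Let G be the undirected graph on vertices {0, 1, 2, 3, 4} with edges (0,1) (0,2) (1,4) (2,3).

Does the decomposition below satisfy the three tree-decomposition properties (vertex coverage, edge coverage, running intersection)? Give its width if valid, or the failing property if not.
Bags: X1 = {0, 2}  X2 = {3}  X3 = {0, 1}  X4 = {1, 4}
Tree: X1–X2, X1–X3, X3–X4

No — edge (2,3) lies in no bag.

A tree decomposition must satisfy three properties: every vertex lies in some bag; for every edge, both endpoints lie together in some bag; and for every vertex, the bags containing it form a connected subtree. Here edge (2,3) lies in no bag, so the decomposition is invalid.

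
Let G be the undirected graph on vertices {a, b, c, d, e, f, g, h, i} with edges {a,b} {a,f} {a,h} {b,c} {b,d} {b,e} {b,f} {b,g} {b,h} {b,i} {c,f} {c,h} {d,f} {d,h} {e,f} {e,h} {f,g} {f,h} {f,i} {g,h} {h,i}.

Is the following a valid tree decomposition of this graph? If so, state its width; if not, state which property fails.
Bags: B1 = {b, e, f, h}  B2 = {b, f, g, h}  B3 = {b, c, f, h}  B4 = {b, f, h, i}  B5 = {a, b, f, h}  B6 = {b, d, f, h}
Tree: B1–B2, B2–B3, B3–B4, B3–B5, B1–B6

Vertex coverage: the bags together contain {a, b, c, d, e, f, g, h, i}, the full vertex set. Edge coverage: each edge of G has both endpoints in at least one bag. Running intersection: for every vertex, the bags containing it form a connected subtree. All three properties hold, so this is a valid tree decomposition of width max|bag| − 1 = 3, and hence tw(G) ≤ 3.

Yes; width 3.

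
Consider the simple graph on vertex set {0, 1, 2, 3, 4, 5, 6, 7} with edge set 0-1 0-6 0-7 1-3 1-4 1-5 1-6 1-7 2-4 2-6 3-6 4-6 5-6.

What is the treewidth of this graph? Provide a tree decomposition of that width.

The largest bag has 3 vertices, giving width 2; this decomposition certifies tw(G) ≤ 2. On the other hand G contains the 3-clique {0, 1, 6}. A clique must lie in a single bag of any decomposition, so no decomposition can have width below 2. Hence tw(G) = 2 exactly.

Treewidth 2.
One optimal decomposition is:
Bags: B1 = {1, 3, 6}  B2 = {1, 4, 6}  B3 = {2, 4, 6}  B4 = {0, 1, 6}  B5 = {1, 5, 6}  B6 = {0, 1, 7}
Tree: B1–B2, B2–B3, B2–B4, B4–B5, B4–B6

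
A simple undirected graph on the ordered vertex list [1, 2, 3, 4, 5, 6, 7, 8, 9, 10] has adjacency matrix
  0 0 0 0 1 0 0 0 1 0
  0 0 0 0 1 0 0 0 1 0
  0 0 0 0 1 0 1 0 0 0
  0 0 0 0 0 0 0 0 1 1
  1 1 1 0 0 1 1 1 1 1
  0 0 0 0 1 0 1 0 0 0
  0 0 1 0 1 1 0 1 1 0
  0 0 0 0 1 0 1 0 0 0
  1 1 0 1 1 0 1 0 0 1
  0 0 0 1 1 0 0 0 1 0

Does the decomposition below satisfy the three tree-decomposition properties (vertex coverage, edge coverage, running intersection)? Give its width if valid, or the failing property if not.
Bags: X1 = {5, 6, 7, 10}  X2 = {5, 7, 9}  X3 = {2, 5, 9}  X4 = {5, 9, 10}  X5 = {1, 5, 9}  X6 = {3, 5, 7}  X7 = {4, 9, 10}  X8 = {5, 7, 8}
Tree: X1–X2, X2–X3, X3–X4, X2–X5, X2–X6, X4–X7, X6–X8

A tree decomposition must satisfy three properties: every vertex lies in some bag; for every edge, both endpoints lie together in some bag; and for every vertex, the bags containing it form a connected subtree. Here bags containing vertex 10 are not connected in the tree, so the decomposition is invalid.

No — bags containing vertex 10 are not connected in the tree.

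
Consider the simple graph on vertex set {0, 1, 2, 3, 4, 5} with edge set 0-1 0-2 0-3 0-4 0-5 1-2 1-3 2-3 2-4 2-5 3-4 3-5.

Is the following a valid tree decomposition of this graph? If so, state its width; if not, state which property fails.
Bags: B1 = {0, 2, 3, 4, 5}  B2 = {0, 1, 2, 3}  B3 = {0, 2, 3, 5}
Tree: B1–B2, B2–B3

A tree decomposition must satisfy three properties: every vertex lies in some bag; for every edge, both endpoints lie together in some bag; and for every vertex, the bags containing it form a connected subtree. Here bags containing vertex 5 are not connected in the tree, so the decomposition is invalid.

No — bags containing vertex 5 are not connected in the tree.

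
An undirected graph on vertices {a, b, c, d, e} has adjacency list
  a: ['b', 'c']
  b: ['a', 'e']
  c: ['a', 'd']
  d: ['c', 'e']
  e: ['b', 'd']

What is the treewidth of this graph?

2

A width-2 tree decomposition is:
Bags: B1 = {a, c, d}  B2 = {a, b, d}  B3 = {b, d, e}
Tree: B1–B2, B2–B3
Each bag holds 3 vertices, so the decomposition has width 2, which upper-bounds the treewidth. Since d–c–a–b–e–d is a cycle in G, G is not acyclic. Forests are exactly the graphs of treewidth ≤ 1, so tw(G) ≥ 2. Therefore the treewidth is 2.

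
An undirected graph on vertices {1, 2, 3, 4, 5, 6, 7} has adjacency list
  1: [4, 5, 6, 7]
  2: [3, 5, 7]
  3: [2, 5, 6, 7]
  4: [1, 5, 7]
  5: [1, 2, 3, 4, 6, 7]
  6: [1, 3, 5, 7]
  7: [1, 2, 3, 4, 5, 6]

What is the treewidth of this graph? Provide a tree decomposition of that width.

Each bag holds 4 vertices, so the decomposition has width 3, which upper-bounds the treewidth. For the lower bound, the 4 vertices {1, 4, 5, 7} are pairwise adjacent, and any tree decomposition puts a clique entirely inside one bag — forcing width ≥ 3. The upper and lower bounds meet at 3, so that is the treewidth.

Treewidth 3.
Bags: B1 = {1, 4, 5, 7}  B2 = {1, 5, 6, 7}  B3 = {3, 5, 6, 7}  B4 = {2, 3, 5, 7}
Tree: B1–B2, B2–B3, B3–B4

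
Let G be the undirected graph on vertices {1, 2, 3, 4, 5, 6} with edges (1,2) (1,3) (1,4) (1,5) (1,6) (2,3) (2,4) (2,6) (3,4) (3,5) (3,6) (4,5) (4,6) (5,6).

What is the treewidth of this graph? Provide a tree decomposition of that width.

Treewidth 4.
One optimal decomposition is:
Bags: B1 = {1, 2, 3, 4, 6}  B2 = {1, 3, 4, 5, 6}
Tree: B1–B2

Each bag holds 5 vertices, so the decomposition has width 4, which upper-bounds the treewidth. On the other hand G contains the 5-clique {1, 2, 3, 4, 6}. A clique must lie in a single bag of any decomposition, so no decomposition can have width below 4. Hence tw(G) = 4 exactly.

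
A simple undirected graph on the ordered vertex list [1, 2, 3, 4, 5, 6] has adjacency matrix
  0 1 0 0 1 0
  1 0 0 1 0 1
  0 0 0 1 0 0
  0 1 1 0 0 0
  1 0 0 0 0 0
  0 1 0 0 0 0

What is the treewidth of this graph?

1

A width-1 tree decomposition is:
Bags: B1 = {1, 5}  B2 = {1, 2}  B3 = {2, 6}  B4 = {2, 4}  B5 = {3, 4}
Tree: B1–B2, B2–B3, B3–B4, B4–B5
The largest bag has 2 vertices, giving width 1; this decomposition certifies tw(G) ≤ 1. G has an edge, so its treewidth is at least 1. Therefore the treewidth is 1.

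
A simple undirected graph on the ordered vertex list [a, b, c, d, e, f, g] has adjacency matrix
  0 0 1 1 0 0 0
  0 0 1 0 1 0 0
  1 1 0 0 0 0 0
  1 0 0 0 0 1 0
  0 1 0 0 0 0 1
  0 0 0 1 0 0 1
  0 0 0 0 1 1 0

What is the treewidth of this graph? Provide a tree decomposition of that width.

The largest bag has 3 vertices, giving width 2; this decomposition certifies tw(G) ≤ 2. Since b–e–g–f–d–a–c–b is a cycle in G, G is not acyclic. Forests are exactly the graphs of treewidth ≤ 1, so tw(G) ≥ 2. The upper and lower bounds meet at 2, so that is the treewidth.

Treewidth 2.
One such decomposition:
Bags: B1 = {b, e, g}  B2 = {b, f, g}  B3 = {b, d, f}  B4 = {a, b, d}  B5 = {a, b, c}
Tree: B1–B2, B2–B3, B3–B4, B4–B5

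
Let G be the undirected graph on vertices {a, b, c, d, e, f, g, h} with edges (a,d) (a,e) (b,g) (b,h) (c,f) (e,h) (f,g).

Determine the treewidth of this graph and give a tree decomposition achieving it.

Each bag holds 2 vertices, so the decomposition has width 1, which upper-bounds the treewidth. Since G has at least one edge (e.g. d–a), it is not an edgeless graph, so tw(G) ≥ 1. Combining the bounds, tw(G) = 1.

Treewidth 1.
One optimal decomposition is:
Bags: B1 = {a, d}  B2 = {a, e}  B3 = {e, h}  B4 = {b, h}  B5 = {b, g}  B6 = {f, g}  B7 = {c, f}
Tree: B1–B2, B2–B3, B3–B4, B4–B5, B5–B6, B6–B7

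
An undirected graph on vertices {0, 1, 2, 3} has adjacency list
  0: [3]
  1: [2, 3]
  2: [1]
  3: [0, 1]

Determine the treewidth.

A width-1 tree decomposition is:
Bags: B1 = {0, 3}  B2 = {1, 3}  B3 = {1, 2}
Tree: B1–B2, B2–B3
Each bag holds 2 vertices, so the decomposition has width 1, which upper-bounds the treewidth. Since G has at least one edge (e.g. 0–3), it is not an edgeless graph, so tw(G) ≥ 1. The upper and lower bounds meet at 1, so that is the treewidth.

1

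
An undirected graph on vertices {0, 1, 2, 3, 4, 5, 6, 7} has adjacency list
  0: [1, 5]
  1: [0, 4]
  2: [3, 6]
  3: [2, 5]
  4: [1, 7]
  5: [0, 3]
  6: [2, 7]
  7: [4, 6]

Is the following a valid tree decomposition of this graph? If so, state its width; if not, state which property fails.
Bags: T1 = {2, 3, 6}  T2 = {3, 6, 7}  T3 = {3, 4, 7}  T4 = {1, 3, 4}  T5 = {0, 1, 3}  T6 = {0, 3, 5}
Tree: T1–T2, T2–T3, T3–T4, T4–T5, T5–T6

Vertex coverage: the bags together contain {0, 1, 2, 3, 4, 5, 6, 7}, the full vertex set. Edge coverage: each edge of G has both endpoints in at least one bag. Running intersection: for every vertex, the bags containing it form a connected subtree. All three properties hold, so this is a valid tree decomposition of width max|bag| − 1 = 2, and hence tw(G) ≤ 2.

Yes; width 2.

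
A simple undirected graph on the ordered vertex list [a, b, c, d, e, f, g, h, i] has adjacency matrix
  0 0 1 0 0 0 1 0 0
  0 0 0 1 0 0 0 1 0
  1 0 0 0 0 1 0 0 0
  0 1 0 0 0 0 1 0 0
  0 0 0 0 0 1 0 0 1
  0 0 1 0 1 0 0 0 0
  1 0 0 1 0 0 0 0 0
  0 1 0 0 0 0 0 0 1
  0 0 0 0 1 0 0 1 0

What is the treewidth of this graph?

2

A width-2 tree decomposition is:
Bags: B1 = {e, f, i}  B2 = {c, f, i}  B3 = {a, c, i}  B4 = {a, g, i}  B5 = {d, g, i}  B6 = {b, d, i}  B7 = {b, h, i}
Tree: B1–B2, B2–B3, B3–B4, B4–B5, B5–B6, B6–B7
Every bag has size at most 3, so the width is 3 − 1 = 2 and tw(G) ≤ 2. Since i–e–f–c–a–g–d–b–h–i is a cycle in G, G is not acyclic. Forests are exactly the graphs of treewidth ≤ 1, so tw(G) ≥ 2. The upper and lower bounds meet at 2, so that is the treewidth.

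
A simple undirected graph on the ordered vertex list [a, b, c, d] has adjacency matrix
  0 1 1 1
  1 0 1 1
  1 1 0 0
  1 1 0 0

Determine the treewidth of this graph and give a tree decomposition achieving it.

Treewidth 2.
One such decomposition:
Bags: B1 = {a, b, d}  B2 = {a, b, c}
Tree: B1–B2

Each bag holds 3 vertices, so the decomposition has width 2, which upper-bounds the treewidth. On the other hand G contains the 3-clique {a, b, d}. A clique must lie in a single bag of any decomposition, so no decomposition can have width below 2. Hence tw(G) = 2 exactly.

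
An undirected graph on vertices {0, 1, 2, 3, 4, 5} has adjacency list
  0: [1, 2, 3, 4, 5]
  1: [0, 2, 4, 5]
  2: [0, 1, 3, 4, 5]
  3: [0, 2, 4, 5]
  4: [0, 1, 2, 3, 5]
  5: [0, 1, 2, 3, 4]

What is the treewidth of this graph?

4

A width-4 tree decomposition is:
Bags: B1 = {0, 1, 2, 4, 5}  B2 = {0, 2, 3, 4, 5}
Tree: B1–B2
The largest bag has 5 vertices, giving width 4; this decomposition certifies tw(G) ≤ 4. Conversely, {0, 1, 2, 4, 5} is a clique of size 5, and the vertices of any clique must share a bag in every tree decomposition; so some bag has ≥ 5 vertices and tw(G) ≥ 4. Therefore the treewidth is 4.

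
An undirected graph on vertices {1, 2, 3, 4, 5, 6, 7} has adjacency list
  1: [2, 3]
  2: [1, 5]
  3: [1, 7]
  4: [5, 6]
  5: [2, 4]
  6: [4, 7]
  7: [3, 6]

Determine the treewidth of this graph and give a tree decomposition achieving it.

Treewidth 2.
Bags: B1 = {1, 3, 7}  B2 = {1, 6, 7}  B3 = {1, 4, 6}  B4 = {1, 4, 5}  B5 = {1, 2, 5}
Tree: B1–B2, B2–B3, B3–B4, B4–B5

The largest bag has 3 vertices, giving width 2; this decomposition certifies tw(G) ≤ 2. Since 1–3–7–6–4–5–2–1 is a cycle in G, G is not acyclic. Forests are exactly the graphs of treewidth ≤ 1, so tw(G) ≥ 2. The upper and lower bounds meet at 2, so that is the treewidth.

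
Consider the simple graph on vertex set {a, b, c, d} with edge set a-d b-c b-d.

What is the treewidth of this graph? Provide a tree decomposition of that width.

The largest bag has 2 vertices, giving width 1; this decomposition certifies tw(G) ≤ 1. Any graph with an edge has treewidth ≥ 1, and G has the edge a–d. The upper and lower bounds meet at 1, so that is the treewidth.

Treewidth 1.
One optimal decomposition is:
Bags: B1 = {a, d}  B2 = {b, d}  B3 = {b, c}
Tree: B1–B2, B2–B3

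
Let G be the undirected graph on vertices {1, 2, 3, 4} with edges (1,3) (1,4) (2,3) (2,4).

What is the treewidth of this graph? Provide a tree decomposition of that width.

Each bag holds 3 vertices, so the decomposition has width 2, which upper-bounds the treewidth. For the lower bound, G contains the cycle 3–1–4–2–3, so G is not a forest; only forests have treewidth ≤ 1, hence tw(G) ≥ 2. The upper and lower bounds meet at 2, so that is the treewidth.

Treewidth 2.
Bags: B1 = {1, 3, 4}  B2 = {2, 3, 4}
Tree: B1–B2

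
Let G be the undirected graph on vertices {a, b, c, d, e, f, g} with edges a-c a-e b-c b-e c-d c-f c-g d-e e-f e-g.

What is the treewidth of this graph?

A width-2 tree decomposition is:
Bags: B1 = {c, d, e}  B2 = {b, c, e}  B3 = {a, c, e}  B4 = {c, e, g}  B5 = {c, e, f}
Tree: B1–B2, B2–B3, B3–B4, B4–B5
Every bag has size at most 3, so the width is 3 − 1 = 2 and tw(G) ≤ 2. For the lower bound, G contains the cycle c–d–e–b–c, so G is not a forest; only forests have treewidth ≤ 1, hence tw(G) ≥ 2. Combining the bounds, tw(G) = 2.

2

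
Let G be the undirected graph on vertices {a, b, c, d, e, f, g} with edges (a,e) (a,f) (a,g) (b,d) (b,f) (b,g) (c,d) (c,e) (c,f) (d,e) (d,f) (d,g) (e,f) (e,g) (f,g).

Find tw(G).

3

A width-3 tree decomposition is:
Bags: B1 = {d, e, f, g}  B2 = {b, d, f, g}  B3 = {a, e, f, g}  B4 = {c, d, e, f}
Tree: B1–B2, B1–B3, B1–B4
Each bag holds 4 vertices, so the decomposition has width 3, which upper-bounds the treewidth. Conversely, {d, e, f, g} is a clique of size 4, and the vertices of any clique must share a bag in every tree decomposition; so some bag has ≥ 4 vertices and tw(G) ≥ 3. Therefore the treewidth is 3.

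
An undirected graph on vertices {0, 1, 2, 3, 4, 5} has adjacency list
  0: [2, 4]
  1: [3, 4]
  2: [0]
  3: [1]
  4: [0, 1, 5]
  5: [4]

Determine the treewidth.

A width-1 tree decomposition is:
Bags: B1 = {0, 2}  B2 = {0, 4}  B3 = {1, 4}  B4 = {4, 5}  B5 = {1, 3}
Tree: B1–B2, B2–B3, B2–B4, B3–B5
Every bag has size at most 2, so the width is 2 − 1 = 1 and tw(G) ≤ 1. Since G has at least one edge (e.g. 0–2), it is not an edgeless graph, so tw(G) ≥ 1. Combining the bounds, tw(G) = 1.

1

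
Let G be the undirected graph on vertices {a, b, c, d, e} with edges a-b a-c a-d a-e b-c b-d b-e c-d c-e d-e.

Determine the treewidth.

4

A width-4 tree decomposition is:
Bags: B1 = {a, b, c, d, e}
Tree: (single bag)
A single bag containing all 5 vertices is trivially a valid decomposition of width 4. For the lower bound, the 5 vertices {a, b, c, d, e} are pairwise adjacent, and any tree decomposition puts a clique entirely inside one bag — forcing width ≥ 4. Hence tw(G) = 4 exactly.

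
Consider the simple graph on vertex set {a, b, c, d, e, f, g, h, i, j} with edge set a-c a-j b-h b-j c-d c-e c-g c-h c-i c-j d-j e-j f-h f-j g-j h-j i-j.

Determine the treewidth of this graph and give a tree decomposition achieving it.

Every bag has size at most 3, so the width is 3 − 1 = 2 and tw(G) ≤ 2. On the other hand G contains the 3-clique {c, d, j}. A clique must lie in a single bag of any decomposition, so no decomposition can have width below 2. Hence tw(G) = 2 exactly.

Treewidth 2.
One optimal decomposition is:
Bags: B1 = {c, e, j}  B2 = {c, h, j}  B3 = {c, g, j}  B4 = {c, i, j}  B5 = {b, h, j}  B6 = {a, c, j}  B7 = {c, d, j}  B8 = {f, h, j}
Tree: B1–B2, B2–B3, B3–B4, B2–B5, B2–B6, B6–B7, B2–B8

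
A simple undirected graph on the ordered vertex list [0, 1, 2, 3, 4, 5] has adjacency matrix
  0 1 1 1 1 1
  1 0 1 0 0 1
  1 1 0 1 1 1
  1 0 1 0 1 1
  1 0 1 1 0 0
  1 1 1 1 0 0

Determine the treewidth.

A width-3 tree decomposition is:
Bags: B1 = {0, 2, 3, 4}  B2 = {0, 2, 3, 5}  B3 = {0, 1, 2, 5}
Tree: B1–B2, B2–B3
The largest bag has 4 vertices, giving width 3; this decomposition certifies tw(G) ≤ 3. For the lower bound, the 4 vertices {0, 1, 2, 5} are pairwise adjacent, and any tree decomposition puts a clique entirely inside one bag — forcing width ≥ 3. Hence tw(G) = 3 exactly.

3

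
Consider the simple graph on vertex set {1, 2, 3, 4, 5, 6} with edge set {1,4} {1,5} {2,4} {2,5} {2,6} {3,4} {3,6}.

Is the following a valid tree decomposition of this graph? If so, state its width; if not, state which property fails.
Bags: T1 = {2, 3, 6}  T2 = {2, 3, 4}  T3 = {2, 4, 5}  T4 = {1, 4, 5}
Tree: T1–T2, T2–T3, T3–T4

Yes; width 2.

Vertex coverage: the bags together contain {1, 2, 3, 4, 5, 6}, the full vertex set. Edge coverage: each edge of G has both endpoints in at least one bag. Running intersection: for every vertex, the bags containing it form a connected subtree. All three properties hold, so this is a valid tree decomposition of width max|bag| − 1 = 2, and hence tw(G) ≤ 2.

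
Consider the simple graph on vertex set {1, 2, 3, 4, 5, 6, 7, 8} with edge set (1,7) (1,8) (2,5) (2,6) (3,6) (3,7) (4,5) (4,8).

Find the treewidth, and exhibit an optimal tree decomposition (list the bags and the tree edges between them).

Every bag has size at most 3, so the width is 3 − 1 = 2 and tw(G) ≤ 2. Since 1–8–4–5–2–6–3–7–1 is a cycle in G, G is not acyclic. Forests are exactly the graphs of treewidth ≤ 1, so tw(G) ≥ 2. The upper and lower bounds meet at 2, so that is the treewidth.

Treewidth 2.
One optimal decomposition is:
Bags: B1 = {1, 4, 8}  B2 = {1, 4, 5}  B3 = {1, 2, 5}  B4 = {1, 2, 6}  B5 = {1, 3, 6}  B6 = {1, 3, 7}
Tree: B1–B2, B2–B3, B3–B4, B4–B5, B5–B6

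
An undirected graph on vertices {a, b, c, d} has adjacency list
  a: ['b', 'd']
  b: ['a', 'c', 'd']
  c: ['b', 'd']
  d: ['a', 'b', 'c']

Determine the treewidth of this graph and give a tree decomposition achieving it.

Treewidth 2.
One such decomposition:
Bags: B1 = {a, b, d}  B2 = {b, c, d}
Tree: B1–B2

The largest bag has 3 vertices, giving width 2; this decomposition certifies tw(G) ≤ 2. For the lower bound, the 3 vertices {b, c, d} are pairwise adjacent, and any tree decomposition puts a clique entirely inside one bag — forcing width ≥ 2. Hence tw(G) = 2 exactly.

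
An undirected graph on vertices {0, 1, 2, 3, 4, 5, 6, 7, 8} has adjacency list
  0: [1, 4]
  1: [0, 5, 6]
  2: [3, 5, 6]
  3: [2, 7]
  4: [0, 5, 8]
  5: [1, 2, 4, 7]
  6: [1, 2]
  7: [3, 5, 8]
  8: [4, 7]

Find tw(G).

3

A width-3 tree decomposition is:
Bags: B1 = {0, 4, 7, 8}  B2 = {0, 4, 5, 7}  B3 = {0, 1, 5, 7}  B4 = {1, 3, 5, 7}  B5 = {1, 2, 3, 5}  B6 = {1, 2, 3, 6}
Tree: B1–B2, B2–B3, B3–B4, B4–B5, B5–B6
The largest bag has 4 vertices, giving width 3; this decomposition certifies tw(G) ≤ 3. For the lower bound: the 4 vertex sets {0,4,8}, {7}, {5}, {1,2,3,6} are disjoint, each induces a connected subgraph, and every pair is joined by at least one edge of G. Contracting each set to a single vertex therefore yields K_{4} as a minor, and since treewidth is minor-monotone, tw(G) ≥ tw(K_{4}) = 3. Hence tw(G) = 3 exactly.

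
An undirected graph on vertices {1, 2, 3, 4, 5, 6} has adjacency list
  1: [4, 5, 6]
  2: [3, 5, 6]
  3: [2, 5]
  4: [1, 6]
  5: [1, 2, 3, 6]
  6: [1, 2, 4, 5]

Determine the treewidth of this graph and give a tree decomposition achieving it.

Treewidth 2.
One optimal decomposition is:
Bags: B1 = {1, 5, 6}  B2 = {2, 5, 6}  B3 = {1, 4, 6}  B4 = {2, 3, 5}
Tree: B1–B2, B1–B3, B2–B4

The largest bag has 3 vertices, giving width 2; this decomposition certifies tw(G) ≤ 2. On the other hand G contains the 3-clique {1, 4, 6}. A clique must lie in a single bag of any decomposition, so no decomposition can have width below 2. Hence tw(G) = 2 exactly.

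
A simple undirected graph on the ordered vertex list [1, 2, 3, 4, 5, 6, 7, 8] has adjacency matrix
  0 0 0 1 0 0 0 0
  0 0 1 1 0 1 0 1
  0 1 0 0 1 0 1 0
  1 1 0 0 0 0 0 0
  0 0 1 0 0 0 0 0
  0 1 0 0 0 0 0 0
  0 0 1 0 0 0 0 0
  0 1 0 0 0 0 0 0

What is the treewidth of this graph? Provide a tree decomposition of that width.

Treewidth 1.
One optimal decomposition is:
Bags: B1 = {2, 3}  B2 = {2, 6}  B3 = {2, 4}  B4 = {1, 4}  B5 = {2, 8}  B6 = {3, 7}  B7 = {3, 5}
Tree: B1–B2, B1–B3, B3–B4, B3–B5, B1–B6, B1–B7

Each bag holds 2 vertices, so the decomposition has width 1, which upper-bounds the treewidth. G has an edge, so its treewidth is at least 1. Hence tw(G) = 1 exactly.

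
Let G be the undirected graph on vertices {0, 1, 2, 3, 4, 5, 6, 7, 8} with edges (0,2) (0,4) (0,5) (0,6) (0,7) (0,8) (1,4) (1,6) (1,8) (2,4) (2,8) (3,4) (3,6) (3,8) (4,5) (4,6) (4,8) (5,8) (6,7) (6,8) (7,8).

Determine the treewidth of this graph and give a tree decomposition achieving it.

Every bag has size at most 4, so the width is 4 − 1 = 3 and tw(G) ≤ 3. For the lower bound, the 4 vertices {0, 2, 4, 8} are pairwise adjacent, and any tree decomposition puts a clique entirely inside one bag — forcing width ≥ 3. Therefore the treewidth is 3.

Treewidth 3.
One such decomposition:
Bags: B1 = {0, 4, 6, 8}  B2 = {0, 6, 7, 8}  B3 = {3, 4, 6, 8}  B4 = {0, 4, 5, 8}  B5 = {0, 2, 4, 8}  B6 = {1, 4, 6, 8}
Tree: B1–B2, B1–B3, B1–B4, B4–B5, B1–B6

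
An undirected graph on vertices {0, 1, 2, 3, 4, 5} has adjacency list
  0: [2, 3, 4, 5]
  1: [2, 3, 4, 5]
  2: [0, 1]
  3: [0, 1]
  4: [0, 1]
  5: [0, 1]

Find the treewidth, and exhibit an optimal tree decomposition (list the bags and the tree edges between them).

Treewidth 2.
One optimal decomposition is:
Bags: B1 = {0, 1, 4}  B2 = {0, 1, 5}  B3 = {0, 1, 3}  B4 = {0, 1, 2}
Tree: B1–B2, B2–B3, B3–B4

Every bag has size at most 3, so the width is 3 − 1 = 2 and tw(G) ≤ 2. For the lower bound, G contains the cycle 1–4–0–5–1, so G is not a forest; only forests have treewidth ≤ 1, hence tw(G) ≥ 2. Combining the bounds, tw(G) = 2.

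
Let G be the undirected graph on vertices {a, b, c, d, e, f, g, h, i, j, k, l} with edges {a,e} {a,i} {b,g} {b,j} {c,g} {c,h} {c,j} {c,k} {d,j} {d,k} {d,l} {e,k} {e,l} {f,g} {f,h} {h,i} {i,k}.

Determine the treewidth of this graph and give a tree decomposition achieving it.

Treewidth 3.
One optimal decomposition is:
Bags: B1 = {a, d, e, l}  B2 = {a, d, e, k}  B3 = {a, d, i, k}  B4 = {d, i, j, k}  B5 = {c, i, j, k}  B6 = {c, h, i, j}  B7 = {b, c, h, j}  B8 = {b, c, g, h}  B9 = {b, f, g, h}
Tree: B1–B2, B2–B3, B3–B4, B4–B5, B5–B6, B6–B7, B7–B8, B8–B9

Each bag holds 4 vertices, so the decomposition has width 3, which upper-bounds the treewidth. For the lower bound: the 4 vertex sets {a,e,l}, {d}, {k}, {c,h,i,j} are disjoint, each induces a connected subgraph, and every pair is joined by at least one edge of G. Contracting each set to a single vertex therefore yields K_{4} as a minor, and since treewidth is minor-monotone, tw(G) ≥ tw(K_{4}) = 3. The upper and lower bounds meet at 3, so that is the treewidth.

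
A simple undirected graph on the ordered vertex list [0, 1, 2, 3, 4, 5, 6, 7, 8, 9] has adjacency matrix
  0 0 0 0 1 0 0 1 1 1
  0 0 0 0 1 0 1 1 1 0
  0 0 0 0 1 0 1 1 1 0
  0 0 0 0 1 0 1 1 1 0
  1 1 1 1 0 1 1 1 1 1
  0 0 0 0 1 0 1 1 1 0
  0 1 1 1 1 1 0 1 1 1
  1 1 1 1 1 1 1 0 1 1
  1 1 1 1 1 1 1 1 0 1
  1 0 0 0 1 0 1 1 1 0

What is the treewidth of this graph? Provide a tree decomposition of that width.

The largest bag has 5 vertices, giving width 4; this decomposition certifies tw(G) ≤ 4. For the lower bound, the 5 vertices {0, 4, 7, 8, 9} are pairwise adjacent, and any tree decomposition puts a clique entirely inside one bag — forcing width ≥ 4. Combining the bounds, tw(G) = 4.

Treewidth 4.
Bags: B1 = {4, 6, 7, 8, 9}  B2 = {1, 4, 6, 7, 8}  B3 = {3, 4, 6, 7, 8}  B4 = {4, 5, 6, 7, 8}  B5 = {2, 4, 6, 7, 8}  B6 = {0, 4, 7, 8, 9}
Tree: B1–B2, B2–B3, B1–B4, B3–B5, B1–B6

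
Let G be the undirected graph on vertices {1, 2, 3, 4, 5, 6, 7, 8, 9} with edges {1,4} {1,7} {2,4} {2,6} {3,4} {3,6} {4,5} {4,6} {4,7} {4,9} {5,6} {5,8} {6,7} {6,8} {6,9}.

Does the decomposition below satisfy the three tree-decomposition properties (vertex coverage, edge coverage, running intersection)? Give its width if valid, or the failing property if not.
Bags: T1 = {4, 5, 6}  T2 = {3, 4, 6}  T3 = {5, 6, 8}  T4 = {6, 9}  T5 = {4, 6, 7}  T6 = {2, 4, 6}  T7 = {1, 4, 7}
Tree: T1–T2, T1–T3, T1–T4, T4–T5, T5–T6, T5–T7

A tree decomposition must satisfy three properties: every vertex lies in some bag; for every edge, both endpoints lie together in some bag; and for every vertex, the bags containing it form a connected subtree. Here edge (4,9) lies in no bag, so the decomposition is invalid.

No — edge (4,9) lies in no bag.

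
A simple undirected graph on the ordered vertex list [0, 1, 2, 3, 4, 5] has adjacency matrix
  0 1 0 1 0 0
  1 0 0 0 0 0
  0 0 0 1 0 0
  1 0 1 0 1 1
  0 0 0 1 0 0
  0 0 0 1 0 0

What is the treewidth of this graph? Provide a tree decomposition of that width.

Treewidth 1.
Bags: B1 = {0, 3}  B2 = {3, 5}  B3 = {0, 1}  B4 = {2, 3}  B5 = {3, 4}
Tree: B1–B2, B1–B3, B1–B4, B4–B5

Every bag has size at most 2, so the width is 2 − 1 = 1 and tw(G) ≤ 1. Since G has at least one edge (e.g. 3–0), it is not an edgeless graph, so tw(G) ≥ 1. Hence tw(G) = 1 exactly.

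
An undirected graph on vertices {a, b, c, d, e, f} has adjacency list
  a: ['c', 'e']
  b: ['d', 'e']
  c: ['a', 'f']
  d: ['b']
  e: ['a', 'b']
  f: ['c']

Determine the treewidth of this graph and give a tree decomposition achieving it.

Every bag has size at most 2, so the width is 2 − 1 = 1 and tw(G) ≤ 1. Any graph with an edge has treewidth ≥ 1, and G has the edge f–c. Therefore the treewidth is 1.

Treewidth 1.
One optimal decomposition is:
Bags: B1 = {c, f}  B2 = {a, c}  B3 = {a, e}  B4 = {b, e}  B5 = {b, d}
Tree: B1–B2, B2–B3, B3–B4, B4–B5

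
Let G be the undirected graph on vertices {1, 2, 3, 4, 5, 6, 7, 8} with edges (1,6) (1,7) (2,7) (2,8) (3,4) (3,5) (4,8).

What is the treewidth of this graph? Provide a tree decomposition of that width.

The largest bag has 2 vertices, giving width 1; this decomposition certifies tw(G) ≤ 1. Since G has at least one edge (e.g. 5–3), it is not an edgeless graph, so tw(G) ≥ 1. The upper and lower bounds meet at 1, so that is the treewidth.

Treewidth 1.
One such decomposition:
Bags: B1 = {3, 5}  B2 = {3, 4}  B3 = {4, 8}  B4 = {2, 8}  B5 = {2, 7}  B6 = {1, 7}  B7 = {1, 6}
Tree: B1–B2, B2–B3, B3–B4, B4–B5, B5–B6, B6–B7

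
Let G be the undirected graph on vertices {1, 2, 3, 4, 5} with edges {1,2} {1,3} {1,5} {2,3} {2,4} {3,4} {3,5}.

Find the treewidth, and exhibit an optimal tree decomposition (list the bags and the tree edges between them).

Treewidth 2.
Bags: B1 = {1, 2, 3}  B2 = {2, 3, 4}  B3 = {1, 3, 5}
Tree: B1–B2, B1–B3

The largest bag has 3 vertices, giving width 2; this decomposition certifies tw(G) ≤ 2. On the other hand G contains the 3-clique {1, 2, 3}. A clique must lie in a single bag of any decomposition, so no decomposition can have width below 2. Combining the bounds, tw(G) = 2.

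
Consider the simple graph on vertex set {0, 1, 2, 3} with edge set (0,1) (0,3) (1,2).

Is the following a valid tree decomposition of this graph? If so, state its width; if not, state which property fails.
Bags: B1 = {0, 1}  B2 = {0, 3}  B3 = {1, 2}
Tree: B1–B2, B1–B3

Vertex coverage: the bags together contain {0, 1, 2, 3}, the full vertex set. Edge coverage: each edge of G has both endpoints in at least one bag. Running intersection: for every vertex, the bags containing it form a connected subtree. All three properties hold, so this is a valid tree decomposition of width max|bag| − 1 = 1, and hence tw(G) ≤ 1.

Yes; width 1.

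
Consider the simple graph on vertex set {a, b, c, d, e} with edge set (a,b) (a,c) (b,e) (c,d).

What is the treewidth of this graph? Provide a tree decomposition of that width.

Treewidth 1.
Bags: B1 = {a, b}  B2 = {b, e}  B3 = {a, c}  B4 = {c, d}
Tree: B1–B2, B1–B3, B3–B4

Each bag holds 2 vertices, so the decomposition has width 1, which upper-bounds the treewidth. G has an edge, so its treewidth is at least 1. Combining the bounds, tw(G) = 1.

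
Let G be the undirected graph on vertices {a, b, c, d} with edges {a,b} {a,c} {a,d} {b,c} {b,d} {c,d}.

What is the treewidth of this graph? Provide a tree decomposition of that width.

Treewidth 3.
One such decomposition:
Bags: B1 = {a, b, c, d}
Tree: (single bag)

A single bag containing all 4 vertices is trivially a valid decomposition of width 3. On the other hand G contains the 4-clique {a, b, c, d}. A clique must lie in a single bag of any decomposition, so no decomposition can have width below 3. Combining the bounds, tw(G) = 3.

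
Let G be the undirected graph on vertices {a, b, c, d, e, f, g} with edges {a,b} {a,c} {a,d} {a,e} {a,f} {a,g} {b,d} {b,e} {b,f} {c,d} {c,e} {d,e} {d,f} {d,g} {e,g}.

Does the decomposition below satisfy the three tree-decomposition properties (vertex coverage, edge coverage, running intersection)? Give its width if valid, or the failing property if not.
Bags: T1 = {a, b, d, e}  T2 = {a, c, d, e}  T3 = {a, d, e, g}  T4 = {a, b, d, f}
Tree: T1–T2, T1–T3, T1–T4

Vertex coverage: the bags together contain {a, b, c, d, e, f, g}, the full vertex set. Edge coverage: each edge of G has both endpoints in at least one bag. Running intersection: for every vertex, the bags containing it form a connected subtree. All three properties hold, so this is a valid tree decomposition of width max|bag| − 1 = 3, and hence tw(G) ≤ 3.

Yes; width 3.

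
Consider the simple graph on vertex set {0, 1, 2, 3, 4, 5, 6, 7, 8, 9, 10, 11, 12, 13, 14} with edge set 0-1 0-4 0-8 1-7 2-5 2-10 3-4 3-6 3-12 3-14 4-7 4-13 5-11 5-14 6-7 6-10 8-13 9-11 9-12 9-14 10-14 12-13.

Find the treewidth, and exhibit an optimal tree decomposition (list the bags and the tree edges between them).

Treewidth 3.
One optimal decomposition is:
Bags: B1 = {0, 1, 8, 13}  B2 = {0, 1, 4, 13}  B3 = {1, 4, 7, 13}  B4 = {4, 7, 12, 13}  B5 = {3, 4, 7, 12}  B6 = {3, 6, 7, 12}  B7 = {3, 6, 9, 12}  B8 = {3, 6, 9, 14}  B9 = {6, 9, 10, 14}  B10 = {9, 10, 11, 14}  B11 = {5, 10, 11, 14}  B12 = {2, 5, 10, 11}
Tree: B1–B2, B2–B3, B3–B4, B4–B5, B5–B6, B6–B7, B7–B8, B8–B9, B9–B10, B10–B11, B11–B12

Every bag has size at most 4, so the width is 4 − 1 = 3 and tw(G) ≤ 3. For the lower bound: the 4 vertex sets {0,1,8}, {13}, {4}, {3,6,7,12} are disjoint, each induces a connected subgraph, and every pair is joined by at least one edge of G. Contracting each set to a single vertex therefore yields K_{4} as a minor, and since treewidth is minor-monotone, tw(G) ≥ tw(K_{4}) = 3. Therefore the treewidth is 3.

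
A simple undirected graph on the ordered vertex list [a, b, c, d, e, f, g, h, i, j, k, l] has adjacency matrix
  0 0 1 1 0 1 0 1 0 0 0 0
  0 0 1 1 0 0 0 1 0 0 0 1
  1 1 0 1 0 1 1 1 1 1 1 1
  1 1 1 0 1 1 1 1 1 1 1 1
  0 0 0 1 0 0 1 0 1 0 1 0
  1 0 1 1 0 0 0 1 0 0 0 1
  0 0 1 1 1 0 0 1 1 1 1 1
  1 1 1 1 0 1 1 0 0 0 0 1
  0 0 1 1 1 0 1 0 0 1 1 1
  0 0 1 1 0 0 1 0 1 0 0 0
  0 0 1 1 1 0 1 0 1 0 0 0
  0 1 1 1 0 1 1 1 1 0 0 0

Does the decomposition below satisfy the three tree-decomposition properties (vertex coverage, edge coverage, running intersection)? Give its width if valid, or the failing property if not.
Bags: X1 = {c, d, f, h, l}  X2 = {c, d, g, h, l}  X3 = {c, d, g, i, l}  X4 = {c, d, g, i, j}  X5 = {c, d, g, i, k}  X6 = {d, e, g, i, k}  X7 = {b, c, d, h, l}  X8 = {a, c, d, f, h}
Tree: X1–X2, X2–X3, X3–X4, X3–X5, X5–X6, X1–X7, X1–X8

Checking the three conditions: (i) the bags cover all of {a, b, c, d, e, f, g, h, i, j, k, l}; (ii) for each edge, some bag contains both endpoints; (iii) the bags containing any fixed vertex form a subtree. All hold, so the decomposition is valid with width 5 − 1 = 4.

Yes; width 4.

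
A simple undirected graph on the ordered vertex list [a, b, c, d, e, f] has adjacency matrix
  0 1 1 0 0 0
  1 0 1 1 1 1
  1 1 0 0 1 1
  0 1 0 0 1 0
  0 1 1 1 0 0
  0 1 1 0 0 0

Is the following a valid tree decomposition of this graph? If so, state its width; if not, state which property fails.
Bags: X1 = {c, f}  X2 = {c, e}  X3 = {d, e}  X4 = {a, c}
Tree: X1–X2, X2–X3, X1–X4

No — vertex b appears in no bag.

A tree decomposition must satisfy three properties: every vertex lies in some bag; for every edge, both endpoints lie together in some bag; and for every vertex, the bags containing it form a connected subtree. Here vertex b appears in no bag, so the decomposition is invalid.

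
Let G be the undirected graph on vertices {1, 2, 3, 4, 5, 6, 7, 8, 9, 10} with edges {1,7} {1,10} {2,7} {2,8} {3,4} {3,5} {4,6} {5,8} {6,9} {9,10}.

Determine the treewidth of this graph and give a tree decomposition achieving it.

Each bag holds 3 vertices, so the decomposition has width 2, which upper-bounds the treewidth. Since 6–9–10–1–7–2–8–5–3–4–6 is a cycle in G, G is not acyclic. Forests are exactly the graphs of treewidth ≤ 1, so tw(G) ≥ 2. Combining the bounds, tw(G) = 2.

Treewidth 2.
One optimal decomposition is:
Bags: B1 = {6, 9, 10}  B2 = {1, 6, 10}  B3 = {1, 6, 7}  B4 = {2, 6, 7}  B5 = {2, 6, 8}  B6 = {5, 6, 8}  B7 = {3, 5, 6}  B8 = {3, 4, 6}
Tree: B1–B2, B2–B3, B3–B4, B4–B5, B5–B6, B6–B7, B7–B8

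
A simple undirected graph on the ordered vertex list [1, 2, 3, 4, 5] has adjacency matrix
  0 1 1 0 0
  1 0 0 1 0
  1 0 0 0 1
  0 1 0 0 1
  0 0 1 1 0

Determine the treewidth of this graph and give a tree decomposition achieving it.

Treewidth 2.
Bags: B1 = {1, 3, 5}  B2 = {1, 4, 5}  B3 = {1, 2, 4}
Tree: B1–B2, B2–B3

Every bag has size at most 3, so the width is 3 − 1 = 2 and tw(G) ≤ 2. Since 1–3–5–4–2–1 is a cycle in G, G is not acyclic. Forests are exactly the graphs of treewidth ≤ 1, so tw(G) ≥ 2. The upper and lower bounds meet at 2, so that is the treewidth.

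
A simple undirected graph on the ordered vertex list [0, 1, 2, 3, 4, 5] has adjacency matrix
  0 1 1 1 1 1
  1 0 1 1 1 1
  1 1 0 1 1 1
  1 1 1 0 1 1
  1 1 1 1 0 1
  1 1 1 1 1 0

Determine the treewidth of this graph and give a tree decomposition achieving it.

A single bag containing all 6 vertices is trivially a valid decomposition of width 5. Conversely, {0, 1, 2, 3, 4, 5} is a clique of size 6, and the vertices of any clique must share a bag in every tree decomposition; so some bag has ≥ 6 vertices and tw(G) ≥ 5. Hence tw(G) = 5 exactly.

Treewidth 5.
One such decomposition:
Bags: B1 = {0, 1, 2, 3, 4, 5}
Tree: (single bag)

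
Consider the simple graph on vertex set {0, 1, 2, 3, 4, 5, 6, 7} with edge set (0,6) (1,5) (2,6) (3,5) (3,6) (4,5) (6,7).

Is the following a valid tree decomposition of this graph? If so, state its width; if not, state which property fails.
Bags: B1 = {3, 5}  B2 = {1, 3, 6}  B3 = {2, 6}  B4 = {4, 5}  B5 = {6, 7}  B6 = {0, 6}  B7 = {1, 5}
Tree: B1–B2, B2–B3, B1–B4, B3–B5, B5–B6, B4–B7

A tree decomposition must satisfy three properties: every vertex lies in some bag; for every edge, both endpoints lie together in some bag; and for every vertex, the bags containing it form a connected subtree. Here bags containing vertex 1 are not connected in the tree, so the decomposition is invalid.

No — bags containing vertex 1 are not connected in the tree.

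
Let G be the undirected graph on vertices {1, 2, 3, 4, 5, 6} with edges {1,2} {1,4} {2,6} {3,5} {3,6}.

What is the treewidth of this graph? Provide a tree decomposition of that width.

Treewidth 1.
One such decomposition:
Bags: B1 = {3, 5}  B2 = {3, 6}  B3 = {2, 6}  B4 = {1, 2}  B5 = {1, 4}
Tree: B1–B2, B2–B3, B3–B4, B4–B5

The largest bag has 2 vertices, giving width 1; this decomposition certifies tw(G) ≤ 1. G has an edge, so its treewidth is at least 1. Combining the bounds, tw(G) = 1.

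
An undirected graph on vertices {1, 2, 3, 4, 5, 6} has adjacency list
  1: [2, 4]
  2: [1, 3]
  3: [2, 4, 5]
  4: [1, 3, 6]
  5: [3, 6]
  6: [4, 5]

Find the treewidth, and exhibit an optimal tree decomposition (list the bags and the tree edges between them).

Treewidth 2.
One optimal decomposition is:
Bags: B1 = {1, 2, 3}  B2 = {1, 3, 4}  B3 = {3, 4, 5}  B4 = {4, 5, 6}
Tree: B1–B2, B2–B3, B3–B4

Every bag has size at most 3, so the width is 3 − 1 = 2 and tw(G) ≤ 2. Since 2–1–4–3–2 is a cycle in G, G is not acyclic. Forests are exactly the graphs of treewidth ≤ 1, so tw(G) ≥ 2. The upper and lower bounds meet at 2, so that is the treewidth.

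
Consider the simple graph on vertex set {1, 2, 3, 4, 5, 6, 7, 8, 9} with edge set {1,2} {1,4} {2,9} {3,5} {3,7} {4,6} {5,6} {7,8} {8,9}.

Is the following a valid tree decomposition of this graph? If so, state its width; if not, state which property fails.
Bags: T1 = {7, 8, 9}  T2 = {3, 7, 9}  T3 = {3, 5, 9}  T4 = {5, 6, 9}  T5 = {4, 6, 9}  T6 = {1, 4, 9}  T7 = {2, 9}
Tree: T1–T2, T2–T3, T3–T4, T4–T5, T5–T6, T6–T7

A tree decomposition must satisfy three properties: every vertex lies in some bag; for every edge, both endpoints lie together in some bag; and for every vertex, the bags containing it form a connected subtree. Here edge (1,2) lies in no bag, so the decomposition is invalid.

No — edge (1,2) lies in no bag.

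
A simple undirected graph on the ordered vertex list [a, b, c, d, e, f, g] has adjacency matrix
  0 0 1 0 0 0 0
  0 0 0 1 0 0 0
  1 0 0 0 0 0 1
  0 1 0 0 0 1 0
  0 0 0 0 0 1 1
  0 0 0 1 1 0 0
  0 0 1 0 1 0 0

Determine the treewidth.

A width-1 tree decomposition is:
Bags: B1 = {a, c}  B2 = {c, g}  B3 = {e, g}  B4 = {e, f}  B5 = {d, f}  B6 = {b, d}
Tree: B1–B2, B2–B3, B3–B4, B4–B5, B5–B6
Each bag holds 2 vertices, so the decomposition has width 1, which upper-bounds the treewidth. Any graph with an edge has treewidth ≥ 1, and G has the edge a–c. The upper and lower bounds meet at 1, so that is the treewidth.

1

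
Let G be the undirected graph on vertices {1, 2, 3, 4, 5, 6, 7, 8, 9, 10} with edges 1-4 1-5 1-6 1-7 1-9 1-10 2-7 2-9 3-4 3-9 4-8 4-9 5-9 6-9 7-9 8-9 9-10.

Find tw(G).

A width-2 tree decomposition is:
Bags: B1 = {4, 8, 9}  B2 = {1, 4, 9}  B3 = {1, 7, 9}  B4 = {3, 4, 9}  B5 = {2, 7, 9}  B6 = {1, 5, 9}  B7 = {1, 9, 10}  B8 = {1, 6, 9}
Tree: B1–B2, B2–B3, B2–B4, B3–B5, B2–B6, B2–B7, B3–B8
The largest bag has 3 vertices, giving width 2; this decomposition certifies tw(G) ≤ 2. For the lower bound, the 3 vertices {4, 8, 9} are pairwise adjacent, and any tree decomposition puts a clique entirely inside one bag — forcing width ≥ 2. Hence tw(G) = 2 exactly.

2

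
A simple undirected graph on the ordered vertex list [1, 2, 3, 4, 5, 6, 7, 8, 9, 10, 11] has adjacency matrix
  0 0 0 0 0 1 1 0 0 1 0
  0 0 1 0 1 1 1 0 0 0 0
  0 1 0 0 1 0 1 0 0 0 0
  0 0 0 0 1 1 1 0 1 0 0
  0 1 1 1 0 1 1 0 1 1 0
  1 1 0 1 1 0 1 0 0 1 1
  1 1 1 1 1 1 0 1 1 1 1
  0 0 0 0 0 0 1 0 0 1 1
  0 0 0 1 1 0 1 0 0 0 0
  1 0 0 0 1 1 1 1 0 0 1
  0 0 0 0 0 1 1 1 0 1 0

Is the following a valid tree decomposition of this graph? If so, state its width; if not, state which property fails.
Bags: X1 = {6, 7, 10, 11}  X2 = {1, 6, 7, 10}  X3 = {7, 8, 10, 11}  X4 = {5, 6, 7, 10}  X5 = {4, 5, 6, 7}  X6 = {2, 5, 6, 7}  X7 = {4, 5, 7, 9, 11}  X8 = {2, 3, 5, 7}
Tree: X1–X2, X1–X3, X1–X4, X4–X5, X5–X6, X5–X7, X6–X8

A tree decomposition must satisfy three properties: every vertex lies in some bag; for every edge, both endpoints lie together in some bag; and for every vertex, the bags containing it form a connected subtree. Here bags containing vertex 11 are not connected in the tree, so the decomposition is invalid.

No — bags containing vertex 11 are not connected in the tree.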